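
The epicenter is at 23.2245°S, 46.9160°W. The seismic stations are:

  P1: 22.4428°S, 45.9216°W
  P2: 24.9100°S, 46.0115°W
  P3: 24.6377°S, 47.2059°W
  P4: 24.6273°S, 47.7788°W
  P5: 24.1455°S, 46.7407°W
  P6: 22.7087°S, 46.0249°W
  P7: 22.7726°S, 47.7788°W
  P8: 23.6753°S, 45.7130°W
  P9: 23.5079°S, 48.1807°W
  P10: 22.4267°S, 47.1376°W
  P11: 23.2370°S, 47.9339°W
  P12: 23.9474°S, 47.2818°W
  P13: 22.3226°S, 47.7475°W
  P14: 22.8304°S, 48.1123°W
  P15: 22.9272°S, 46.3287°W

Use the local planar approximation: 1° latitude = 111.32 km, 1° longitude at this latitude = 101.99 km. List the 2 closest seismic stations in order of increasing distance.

Distances from 23.2245°S, 46.9160°W:
P1: √((0.7817·111.32)² + (0.9944·101.99)²) = √(7572.279211 + 10285.784352) = 133.6341 km
P2: √((-1.6855·111.32)² + (0.9045·101.99)²) = √(35204.964364 + 8510.054198) = 209.0814 km
P3: √((-1.4132·111.32)² + (-0.2899·101.99)²) = √(24748.771894 + 874.201635) = 160.0718 km
P4: √((-1.4028·111.32)² + (-0.8628·101.99)²) = √(24385.850655 + 7743.467081) = 179.2465 km
P5: √((-0.9210·111.32)² + (0.1753·101.99)²) = √(10511.523262 + 319.653170) = 104.0729 km
P6: √((0.5158·111.32)² + (0.8911·101.99)²) = √(3296.925024 + 8259.772219) = 107.5021 km
P7: √((0.4519·111.32)² + (-0.8628·101.99)²) = √(2530.644135 + 7743.467081) = 101.3613 km
P8: √((-0.4508·111.32)² + (1.2030·101.99)²) = √(2518.339109 + 15053.810274) = 132.5600 km
P9: √((-0.2834·111.32)² + (-1.2647·101.99)²) = √(995.281856 + 16637.582449) = 132.7888 km
P10: √((0.7978·111.32)² + (-0.2216·101.99)²) = √(7887.410773 + 510.804478) = 91.6418 km
P11: √((-0.0125·111.32)² + (-1.0179·101.99)²) = √(1.936272 + 10777.683164) = 103.8249 km
P12: √((-0.7229·111.32)² + (-0.3658·101.99)²) = √(6475.940425 + 1391.882536) = 88.7007 km
P13: √((0.9019·111.32)² + (-0.8315·101.99)²) = √(10080.061207 + 7191.834598) = 131.4226 km
P14: √((0.3941·111.32)² + (-1.1963·101.99)²) = √(1924.683242 + 14886.595541) = 129.6583 km
P15: √((0.2973·111.32)² + (0.5873·101.99)²) = √(1095.307884 + 3587.857496) = 68.4337 km
Sorted: P15 (68.4337 km) < P12 (88.7007 km) < P10 (91.6418 km) < P7 (101.3613 km) < …

P15, P12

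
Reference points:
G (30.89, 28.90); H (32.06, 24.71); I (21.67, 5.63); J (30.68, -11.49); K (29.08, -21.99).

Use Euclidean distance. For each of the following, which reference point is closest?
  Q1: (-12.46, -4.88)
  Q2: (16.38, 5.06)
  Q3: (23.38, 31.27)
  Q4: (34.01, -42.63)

Q1→I; Q2→I; Q3→G; Q4→K

Q1 at (-12.46, -4.88):
  G: 54.96
  H: 53.46
  I: 35.71
  J: 43.64
  K: 44.93
  → nearest: I (35.71)
Q2 at (16.38, 5.06):
  G: 27.91
  H: 25.14
  I: 5.32
  J: 21.87
  K: 29.88
  → nearest: I (5.32)
Q3 at (23.38, 31.27):
  G: 7.88
  H: 10.88
  I: 25.70
  J: 43.38
  K: 53.56
  → nearest: G (7.88)
Q4 at (34.01, -42.63):
  G: 71.60
  H: 67.37
  I: 49.81
  J: 31.32
  K: 21.22
  → nearest: K (21.22)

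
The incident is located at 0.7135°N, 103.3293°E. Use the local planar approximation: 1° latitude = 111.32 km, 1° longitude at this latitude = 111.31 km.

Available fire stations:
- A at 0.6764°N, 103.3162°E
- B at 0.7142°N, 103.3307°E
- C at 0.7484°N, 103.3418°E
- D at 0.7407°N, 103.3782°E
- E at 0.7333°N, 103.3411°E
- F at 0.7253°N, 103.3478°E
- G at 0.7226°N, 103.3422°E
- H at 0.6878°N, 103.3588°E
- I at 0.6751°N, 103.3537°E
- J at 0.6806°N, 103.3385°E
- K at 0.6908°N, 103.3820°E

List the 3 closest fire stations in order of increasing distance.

Distances from 0.7135°N, 103.3293°E:
A: 4.3798 km
B: 0.1742 km
C: 4.1267 km
D: 6.2286 km
E: 2.5658 km
F: 2.4425 km
G: 1.7573 km
H: 4.3551 km
I: 5.0645 km
J: 3.8029 km
K: 6.3872 km
Sorted: B (0.1742 km) < G (1.7573 km) < F (2.4425 km) < E (2.5658 km) < J (3.8029 km) < …

B, G, F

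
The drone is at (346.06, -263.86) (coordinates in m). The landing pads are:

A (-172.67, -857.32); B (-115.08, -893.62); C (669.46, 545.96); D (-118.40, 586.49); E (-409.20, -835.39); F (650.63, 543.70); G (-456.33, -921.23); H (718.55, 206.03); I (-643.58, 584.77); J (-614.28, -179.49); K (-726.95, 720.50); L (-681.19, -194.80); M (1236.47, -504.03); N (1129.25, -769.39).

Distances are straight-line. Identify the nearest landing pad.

H

Distances from (346.06, -263.86):
A: 788.21 m
B: 780.54 m
C: 872.01 m
D: 968.93 m
E: 947.13 m
F: 863.09 m
G: 1037.29 m
H: 599.62 m
I: 1303.67 m
J: 964.04 m
K: 1456.13 m
L: 1029.57 m
M: 922.23 m
N: 932.17 m
Minimum: H at 599.62 m.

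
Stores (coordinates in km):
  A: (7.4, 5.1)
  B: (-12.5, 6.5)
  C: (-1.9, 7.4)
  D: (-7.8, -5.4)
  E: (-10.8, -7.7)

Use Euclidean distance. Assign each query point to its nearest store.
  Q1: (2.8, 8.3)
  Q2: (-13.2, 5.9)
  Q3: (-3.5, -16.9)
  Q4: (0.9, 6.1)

Q1 at (2.8, 8.3):
  A: 5.6 km
  B: 15.4 km
  C: 4.8 km
  D: 17.3 km
  E: 21.0 km
  → nearest: C (4.8 km)
Q2 at (-13.2, 5.9):
  A: 20.6 km
  B: 0.9 km
  C: 11.4 km
  D: 12.5 km
  E: 13.8 km
  → nearest: B (0.9 km)
Q3 at (-3.5, -16.9):
  A: 24.6 km
  B: 25.1 km
  C: 24.4 km
  D: 12.3 km
  E: 11.7 km
  → nearest: E (11.7 km)
Q4 at (0.9, 6.1):
  A: 6.6 km
  B: 13.4 km
  C: 3.1 km
  D: 14.4 km
  E: 18.1 km
  → nearest: C (3.1 km)

Q1→C; Q2→B; Q3→E; Q4→C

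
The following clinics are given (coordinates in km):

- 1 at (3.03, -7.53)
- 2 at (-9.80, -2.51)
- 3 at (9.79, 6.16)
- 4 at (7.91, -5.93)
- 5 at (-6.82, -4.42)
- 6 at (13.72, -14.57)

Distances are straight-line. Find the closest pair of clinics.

2 and 5

Pairwise distances:
2–5: 3.54 km
1–4: 5.14 km
1–5: 10.33 km
4–6: 10.41 km
3–4: 12.24 km
1–6: 12.80 km
1–2: 13.78 km
4–5: 14.81 km
1–3: 15.27 km
2–4: 18.04 km
3–5: 19.69 km
3–6: 21.10 km
2–3: 21.42 km
5–6: 22.91 km
2–6: 26.43 km
Closest pair: 2–5 at 3.54 km.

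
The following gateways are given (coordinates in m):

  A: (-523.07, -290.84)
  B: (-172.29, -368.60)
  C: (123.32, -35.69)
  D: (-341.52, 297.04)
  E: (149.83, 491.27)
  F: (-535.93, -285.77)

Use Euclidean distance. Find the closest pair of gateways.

Pairwise distances:
A–B: 359.30 m
A–C: 694.93 m
A–D: 615.27 m
A–E: 1031.74 m
A–F: 13.82 m
B–C: 445.21 m
B–D: 686.82 m
B–E: 918.23 m
B–F: 372.95 m
C–D: 571.65 m
C–E: 527.63 m
C–F: 705.09 m
D–E: 528.35 m
D–F: 614.38 m
E–F: 1036.37 m
Closest pair: A–F at 13.82 m.

A and F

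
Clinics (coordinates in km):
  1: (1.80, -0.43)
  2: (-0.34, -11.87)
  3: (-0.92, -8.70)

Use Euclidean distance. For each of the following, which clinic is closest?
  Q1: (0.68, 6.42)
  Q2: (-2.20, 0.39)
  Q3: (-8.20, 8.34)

Q1→1; Q2→1; Q3→1

Q1 at (0.68, 6.42):
  1: √((1.12)² + (-6.85)²) = √(1.2544 + 46.9225) = 6.94 km
  2: √((-1.02)² + (-18.29)²) = √(1.0404 + 334.5241) = 18.32 km
  3: √((-1.60)² + (-15.12)²) = √(2.5600 + 228.6144) = 15.20 km
  → nearest: 1 (6.94 km)
Q2 at (-2.20, 0.39):
  1: √((4.00)² + (-0.82)²) = √(16.0000 + 0.6724) = 4.08 km
  2: √((1.86)² + (-12.26)²) = √(3.4596 + 150.3076) = 12.40 km
  3: √((1.28)² + (-9.09)²) = √(1.6384 + 82.6281) = 9.18 km
  → nearest: 1 (4.08 km)
Q3 at (-8.20, 8.34):
  1: √((10.00)² + (-8.77)²) = √(100.0000 + 76.9129) = 13.30 km
  2: √((7.86)² + (-20.21)²) = √(61.7796 + 408.4441) = 21.68 km
  3: √((7.28)² + (-17.04)²) = √(52.9984 + 290.3616) = 18.53 km
  → nearest: 1 (13.30 km)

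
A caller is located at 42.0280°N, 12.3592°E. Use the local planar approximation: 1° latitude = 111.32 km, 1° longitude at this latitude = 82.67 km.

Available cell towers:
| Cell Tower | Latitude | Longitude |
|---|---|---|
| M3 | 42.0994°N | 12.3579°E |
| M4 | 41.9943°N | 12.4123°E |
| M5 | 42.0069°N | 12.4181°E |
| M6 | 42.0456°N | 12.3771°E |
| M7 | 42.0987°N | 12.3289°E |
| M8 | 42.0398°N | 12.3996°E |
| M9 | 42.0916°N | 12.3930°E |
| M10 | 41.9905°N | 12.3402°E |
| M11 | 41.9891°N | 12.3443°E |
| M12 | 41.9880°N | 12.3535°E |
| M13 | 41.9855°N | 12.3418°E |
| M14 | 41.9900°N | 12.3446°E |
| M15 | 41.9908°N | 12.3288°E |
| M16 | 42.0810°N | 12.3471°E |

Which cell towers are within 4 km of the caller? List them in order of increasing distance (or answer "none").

Distances from 42.0280°N, 12.3592°E:
M3: 7.9490 km
M4: 5.7744 km
M5: 5.4062 km
M6: 2.4553 km
M7: 8.2593 km
M8: 3.5889 km
M9: 7.6114 km
M10: 4.4602 km
M11: 4.5021 km
M12: 4.4777 km
M13: 4.9449 km
M14: 4.3990 km
M15: 4.8440 km
M16: 5.9842 km
Threshold 4 km: M6 (2.4553 km), M8 (3.5889 km) are within range.

M6, M8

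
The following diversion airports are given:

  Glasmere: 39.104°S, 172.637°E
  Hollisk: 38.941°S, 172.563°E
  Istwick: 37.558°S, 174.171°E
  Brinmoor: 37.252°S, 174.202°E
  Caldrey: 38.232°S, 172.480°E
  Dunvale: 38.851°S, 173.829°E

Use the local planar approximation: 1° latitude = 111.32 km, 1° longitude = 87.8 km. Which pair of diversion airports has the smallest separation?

Glasmere and Hollisk

Pairwise distances:
Glasmere–Hollisk: 19.273 km
Istwick–Brinmoor: 34.172 km
Hollisk–Caldrey: 79.262 km
Glasmere–Caldrey: 98.045 km
Glasmere–Dunvale: 108.381 km
Hollisk–Dunvale: 111.605 km
Caldrey–Dunvale: 137.028 km
Istwick–Dunvale: 147.036 km
Istwick–Caldrey: 166.351 km
Brinmoor–Dunvale: 180.988 km
Brinmoor–Caldrey: 186.441 km
Hollisk–Istwick: 208.889 km
Glasmere–Istwick: 218.538 km
Hollisk–Brinmoor: 236.769 km
Glasmere–Brinmoor: 247.759 km
Closest pair: Glasmere–Hollisk at 19.273 km.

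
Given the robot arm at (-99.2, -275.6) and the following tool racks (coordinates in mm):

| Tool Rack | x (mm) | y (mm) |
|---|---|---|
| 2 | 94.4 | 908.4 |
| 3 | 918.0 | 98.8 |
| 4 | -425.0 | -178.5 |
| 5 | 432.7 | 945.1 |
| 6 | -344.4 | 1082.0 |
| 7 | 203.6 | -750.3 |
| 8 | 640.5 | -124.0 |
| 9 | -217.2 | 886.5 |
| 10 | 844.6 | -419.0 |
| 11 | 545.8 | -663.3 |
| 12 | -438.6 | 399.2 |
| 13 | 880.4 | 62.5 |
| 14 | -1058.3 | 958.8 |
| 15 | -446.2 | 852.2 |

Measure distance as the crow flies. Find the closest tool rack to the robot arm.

4

Distances from (-99.2, -275.6):
2: √((193.6)² + (1184.0)²) = √(37480.960 + 1401856.000) = 1199.7 mm
3: √((1017.2)² + (374.4)²) = √(1034695.840 + 140175.360) = 1083.9 mm
4: √((-325.8)² + (97.1)²) = √(106145.640 + 9428.410) = 340.0 mm
5: √((531.9)² + (1220.7)²) = √(282917.610 + 1490108.490) = 1331.6 mm
6: √((-245.2)² + (1357.6)²) = √(60123.040 + 1843077.760) = 1379.6 mm
7: √((302.8)² + (-474.7)²) = √(91687.840 + 225340.090) = 563.1 mm
8: √((739.7)² + (151.6)²) = √(547156.090 + 22982.560) = 755.1 mm
9: √((-118.0)² + (1162.1)²) = √(13924.000 + 1350476.410) = 1168.1 mm
10: √((943.8)² + (-143.4)²) = √(890758.440 + 20563.560) = 954.6 mm
11: √((645.0)² + (-387.7)²) = √(416025.000 + 150311.290) = 752.6 mm
12: √((-339.4)² + (674.8)²) = √(115192.360 + 455355.040) = 755.3 mm
13: √((979.6)² + (338.1)²) = √(959616.160 + 114311.610) = 1036.3 mm
14: √((-959.1)² + (1234.4)²) = √(919872.810 + 1523743.360) = 1563.2 mm
15: √((-347.0)² + (1127.8)²) = √(120409.000 + 1271932.840) = 1180.0 mm
Minimum: 4 at 340.0 mm.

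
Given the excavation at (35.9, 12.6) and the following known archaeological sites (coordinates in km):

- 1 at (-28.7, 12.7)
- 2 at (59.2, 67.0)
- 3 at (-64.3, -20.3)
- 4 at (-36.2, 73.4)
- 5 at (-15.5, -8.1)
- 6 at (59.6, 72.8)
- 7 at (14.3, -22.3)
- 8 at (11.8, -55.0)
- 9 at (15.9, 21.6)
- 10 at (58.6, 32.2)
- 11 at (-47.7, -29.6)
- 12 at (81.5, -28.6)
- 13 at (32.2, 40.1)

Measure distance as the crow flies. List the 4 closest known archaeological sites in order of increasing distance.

9, 13, 10, 7

Distances from (35.9, 12.6):
1: √((-64.6)² + (0.1)²) = √(4173.160 + 0.010) = 64.6 km
2: √((23.3)² + (54.4)²) = √(542.890 + 2959.360) = 59.2 km
3: √((-100.2)² + (-32.9)²) = √(10040.040 + 1082.410) = 105.5 km
4: √((-72.1)² + (60.8)²) = √(5198.410 + 3696.640) = 94.3 km
5: √((-51.4)² + (-20.7)²) = √(2641.960 + 428.490) = 55.4 km
6: √((23.7)² + (60.2)²) = √(561.690 + 3624.040) = 64.7 km
7: √((-21.6)² + (-34.9)²) = √(466.560 + 1218.010) = 41.0 km
8: √((-24.1)² + (-67.6)²) = √(580.810 + 4569.760) = 71.8 km
9: √((-20.0)² + (9.0)²) = √(400.000 + 81.000) = 21.9 km
10: √((22.7)² + (19.6)²) = √(515.290 + 384.160) = 30.0 km
11: √((-83.6)² + (-42.2)²) = √(6988.960 + 1780.840) = 93.6 km
12: √((45.6)² + (-41.2)²) = √(2079.360 + 1697.440) = 61.5 km
13: √((-3.7)² + (27.5)²) = √(13.690 + 756.250) = 27.7 km
Sorted: 9 (21.9 km) < 13 (27.7 km) < 10 (30.0 km) < 7 (41.0 km) < 5 (55.4 km) < 2 (59.2 km) < …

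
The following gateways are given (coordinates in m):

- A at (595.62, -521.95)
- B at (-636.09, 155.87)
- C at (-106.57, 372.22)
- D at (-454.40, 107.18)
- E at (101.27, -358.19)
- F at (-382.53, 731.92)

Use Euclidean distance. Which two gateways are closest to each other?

Pairwise distances:
B–D: 188.10 m
C–D: 437.30 m
C–F: 453.36 m
A–E: 520.77 m
B–C: 572.01 m
D–F: 628.86 m
B–F: 629.39 m
D–E: 724.80 m
C–E: 759.41 m
B–E: 898.86 m
A–C: 1136.93 m
E–F: 1192.65 m
A–D: 1224.07 m
A–B: 1405.90 m
A–F: 1590.27 m
Closest pair: B–D at 188.10 m.

B and D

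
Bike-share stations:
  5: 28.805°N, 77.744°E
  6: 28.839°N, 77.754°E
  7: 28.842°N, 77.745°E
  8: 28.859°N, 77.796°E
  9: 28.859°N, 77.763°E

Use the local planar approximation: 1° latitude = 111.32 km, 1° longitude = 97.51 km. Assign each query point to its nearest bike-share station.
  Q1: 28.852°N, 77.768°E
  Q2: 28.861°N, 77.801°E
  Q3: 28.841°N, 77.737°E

Q1 at 28.852°N, 77.768°E:
  5: 5.732 km
  6: 1.989 km
  7: 2.504 km
  8: 2.839 km
  9: 0.919 km
  → nearest: 9 (0.919 km)
Q2 at 28.861°N, 77.801°E:
  5: 8.352 km
  6: 5.196 km
  7: 5.856 km
  8: 0.536 km
  9: 3.712 km
  → nearest: 8 (0.536 km)
Q3 at 28.841°N, 77.737°E:
  5: 4.065 km
  6: 1.673 km
  7: 0.788 km
  8: 6.092 km
  9: 3.232 km
  → nearest: 7 (0.788 km)

Q1→9; Q2→8; Q3→7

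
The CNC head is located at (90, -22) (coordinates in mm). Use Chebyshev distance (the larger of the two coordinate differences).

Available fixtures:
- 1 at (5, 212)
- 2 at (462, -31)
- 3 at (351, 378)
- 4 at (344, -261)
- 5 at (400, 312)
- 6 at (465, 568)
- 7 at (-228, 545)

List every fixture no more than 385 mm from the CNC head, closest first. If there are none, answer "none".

Distances from (90, -22):
1: 234 mm
2: 372 mm
3: 400 mm
4: 254 mm
5: 334 mm
6: 590 mm
7: 567 mm
Threshold 385 mm: 1 (234 mm), 4 (254 mm), 5 (334 mm), 2 (372 mm) are within range.

1, 4, 5, 2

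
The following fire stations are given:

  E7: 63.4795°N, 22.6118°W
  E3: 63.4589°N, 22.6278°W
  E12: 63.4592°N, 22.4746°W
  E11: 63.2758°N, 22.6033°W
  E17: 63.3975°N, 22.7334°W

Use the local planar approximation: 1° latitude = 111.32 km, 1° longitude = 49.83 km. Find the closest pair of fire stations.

Pairwise distances:
E7–E3: √((-0.0206·111.32)² + (-0.0160·49.83)²) = √(5.258730 + 0.635655) = 2.4278 km
E7–E12: √((-0.0203·111.32)² + (0.1372·49.83)²) = √(5.106678 + 46.740139) = 7.2005 km
E7–E11: √((-0.2037·111.32)² + (0.0085·49.83)²) = √(514.195715 + 0.179399) = 22.6798 km
E7–E17: √((-0.0820·111.32)² + (-0.1216·49.83)²) = √(83.324765 + 36.715456) = 10.9563 km
E3–E12: √((0.0003·111.32)² + (0.1532·49.83)²) = √(0.001115 + 58.277284) = 7.6340 km
E3–E11: √((-0.1831·111.32)² + (0.0245·49.83)²) = √(415.454133 + 1.490438) = 20.4192 km
E3–E17: √((-0.0614·111.32)² + (-0.1056·49.83)²) = √(46.717881 + 27.689149) = 8.6260 km
E12–E11: √((-0.1834·111.32)² + (-0.1287·49.83)²) = √(416.816649 + 41.128121) = 21.3996 km
E12–E17: √((-0.0617·111.32)² + (-0.2588·49.83)²) = √(47.175523 + 166.306919) = 14.6110 km
E11–E17: √((0.1217·111.32)² + (-0.1301·49.83)²) = √(183.538658 + 42.027772) = 15.0189 km
Closest pair: E7–E3 at 2.4278 km.

E7 and E3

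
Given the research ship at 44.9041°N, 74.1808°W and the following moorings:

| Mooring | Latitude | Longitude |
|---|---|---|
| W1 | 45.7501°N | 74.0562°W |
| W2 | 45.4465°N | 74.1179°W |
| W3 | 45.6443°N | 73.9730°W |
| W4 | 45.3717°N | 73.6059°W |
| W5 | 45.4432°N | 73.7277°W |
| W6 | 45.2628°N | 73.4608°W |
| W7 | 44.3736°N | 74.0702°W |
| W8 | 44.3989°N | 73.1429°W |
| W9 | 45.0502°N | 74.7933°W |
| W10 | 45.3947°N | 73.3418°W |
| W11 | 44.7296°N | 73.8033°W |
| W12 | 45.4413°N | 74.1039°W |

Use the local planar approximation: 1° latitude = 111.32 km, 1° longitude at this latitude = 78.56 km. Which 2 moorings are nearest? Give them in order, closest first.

W11, W9

Distances from 44.9041°N, 74.1808°W:
W1: 94.6841 km
W2: 60.5818 km
W3: 84.0006 km
W4: 68.9154 km
W5: 69.7750 km
W6: 69.2376 km
W7: 59.6910 km
W8: 99.0513 km
W9: 50.7923 km
W10: 85.5980 km
W11: 35.4520 km
W12: 60.1055 km
Sorted: W11 (35.4520 km) < W9 (50.7923 km) < W7 (59.6910 km) < W12 (60.1055 km) < …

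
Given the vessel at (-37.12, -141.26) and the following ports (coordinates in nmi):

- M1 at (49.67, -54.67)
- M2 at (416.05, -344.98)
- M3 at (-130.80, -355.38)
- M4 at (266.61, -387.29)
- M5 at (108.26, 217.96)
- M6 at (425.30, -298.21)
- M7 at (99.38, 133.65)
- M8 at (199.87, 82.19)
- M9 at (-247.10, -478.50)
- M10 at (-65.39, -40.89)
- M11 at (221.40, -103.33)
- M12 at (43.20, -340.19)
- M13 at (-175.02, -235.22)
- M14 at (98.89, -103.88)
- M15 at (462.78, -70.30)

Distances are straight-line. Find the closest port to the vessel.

M10

Distances from (-37.12, -141.26):
M1: √((86.79)² + (86.59)²) = √(7532.5041 + 7497.8281) = 122.60 nmi
M2: √((453.17)² + (-203.72)²) = √(205363.0489 + 41501.8384) = 496.85 nmi
M3: √((-93.68)² + (-214.12)²) = √(8775.9424 + 45847.3744) = 233.72 nmi
M4: √((303.73)² + (-246.03)²) = √(92251.9129 + 60530.7609) = 390.87 nmi
M5: √((145.38)² + (359.22)²) = √(21135.3444 + 129039.0084) = 387.52 nmi
M6: √((462.42)² + (-156.95)²) = √(213832.2564 + 24633.3025) = 488.33 nmi
M7: √((136.50)² + (274.91)²) = √(18632.2500 + 75575.5081) = 306.93 nmi
M8: √((236.99)² + (223.45)²) = √(56164.2601 + 49929.9025) = 325.72 nmi
M9: √((-209.98)² + (-337.24)²) = √(44091.6004 + 113730.8176) = 397.27 nmi
M10: √((-28.27)² + (100.37)²) = √(799.1929 + 10074.1369) = 104.28 nmi
M11: √((258.52)² + (37.93)²) = √(66832.5904 + 1438.6849) = 261.29 nmi
M12: √((80.32)² + (-198.93)²) = √(6451.3024 + 39573.1449) = 214.53 nmi
M13: √((-137.90)² + (-93.96)²) = √(19016.4100 + 8828.4816) = 166.87 nmi
M14: √((136.01)² + (37.38)²) = √(18498.7201 + 1397.2644) = 141.05 nmi
M15: √((499.90)² + (70.96)²) = √(249900.0100 + 5035.3216) = 504.91 nmi
Minimum: M10 at 104.28 nmi.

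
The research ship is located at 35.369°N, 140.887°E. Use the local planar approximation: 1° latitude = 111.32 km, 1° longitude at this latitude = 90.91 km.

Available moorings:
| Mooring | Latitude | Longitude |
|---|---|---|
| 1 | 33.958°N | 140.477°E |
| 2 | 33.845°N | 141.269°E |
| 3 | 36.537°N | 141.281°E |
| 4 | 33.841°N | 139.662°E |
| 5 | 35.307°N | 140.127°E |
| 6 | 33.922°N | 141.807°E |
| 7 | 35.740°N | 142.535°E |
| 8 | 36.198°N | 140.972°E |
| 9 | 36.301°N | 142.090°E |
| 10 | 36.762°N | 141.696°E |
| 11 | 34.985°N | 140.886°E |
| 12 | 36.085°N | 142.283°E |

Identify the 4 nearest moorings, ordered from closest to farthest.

Distances from 35.369°N, 140.887°E:
1: √((-1.411·111.32)² + (-0.410·90.91)²) = √(24671.77654 + 1389.28398) = 161.434 km
2: √((-1.524·111.32)² + (0.382·90.91)²) = √(28781.69253 + 1206.00759) = 173.170 km
3: √((1.168·111.32)² + (0.394·90.91)²) = √(16905.65807 + 1282.96781) = 134.865 km
4: √((-1.528·111.32)² + (-1.225·90.91)²) = √(28932.97580 + 12402.10754) = 203.310 km
5: √((-0.062·111.32)² + (-0.760·90.91)²) = √(47.63540 + 4773.64919) = 69.435 km
6: √((-1.447·111.32)² + (0.920·90.91)²) = √(25946.77929 + 6995.18122) = 181.499 km
7: √((0.371·111.32)² + (1.648·90.91)²) = √(1705.66687 + 22445.93652) = 155.408 km
8: √((0.829·111.32)² + (0.085·90.91)²) = √(8516.38834 + 59.71194) = 92.607 km
9: √((0.932·111.32)² + (1.203·90.91)²) = √(10764.11230 + 11960.64417) = 150.747 km
10: √((1.393·111.32)² + (0.809·90.91)²) = √(24046.32033 + 5409.04206) = 171.626 km
11: √((-0.384·111.32)² + (-0.001·90.91)²) = √(1827.29575 + 0.00826) = 42.747 km
12: √((0.716·111.32)² + (1.396·90.91)²) = √(6352.90615 + 16106.23948) = 149.864 km
Sorted: 11 (42.747 km) < 5 (69.435 km) < 8 (92.607 km) < 3 (134.865 km) < 12 (149.864 km) < 9 (150.747 km) < …

11, 5, 8, 3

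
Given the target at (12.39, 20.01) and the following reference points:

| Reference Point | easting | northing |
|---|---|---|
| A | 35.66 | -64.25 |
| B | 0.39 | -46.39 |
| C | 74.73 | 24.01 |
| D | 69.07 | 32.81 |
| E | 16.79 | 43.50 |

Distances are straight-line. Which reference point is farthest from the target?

Distances from (12.39, 20.01):
A: √((23.27)² + (-84.26)²) = √(541.4929 + 7099.7476) = 87.41
B: √((-12.00)² + (-66.40)²) = √(144.0000 + 4408.9600) = 67.48
C: √((62.34)² + (4.00)²) = √(3886.2756 + 16.0000) = 62.47
D: √((56.68)² + (12.80)²) = √(3212.6224 + 163.8400) = 58.11
E: √((4.40)² + (23.49)²) = √(19.3600 + 551.7801) = 23.90
Maximum: A at 87.41.

A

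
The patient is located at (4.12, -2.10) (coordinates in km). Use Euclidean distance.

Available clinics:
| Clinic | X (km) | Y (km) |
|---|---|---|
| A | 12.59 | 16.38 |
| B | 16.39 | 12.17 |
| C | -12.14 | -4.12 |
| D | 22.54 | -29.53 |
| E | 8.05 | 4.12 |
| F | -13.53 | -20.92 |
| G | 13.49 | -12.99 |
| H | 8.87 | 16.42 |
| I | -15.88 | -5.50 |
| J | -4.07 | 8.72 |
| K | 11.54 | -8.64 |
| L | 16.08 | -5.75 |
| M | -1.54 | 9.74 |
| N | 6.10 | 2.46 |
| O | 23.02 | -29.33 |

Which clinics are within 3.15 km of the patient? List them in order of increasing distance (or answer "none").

none

Distances from (4.12, -2.10):
A: 20.33 km
B: 18.82 km
C: 16.38 km
D: 33.04 km
E: 7.36 km
F: 25.80 km
G: 14.37 km
H: 19.12 km
I: 20.29 km
J: 13.57 km
K: 9.89 km
L: 12.50 km
M: 13.12 km
N: 4.97 km
O: 33.15 km
Threshold 3.15 km: none within range.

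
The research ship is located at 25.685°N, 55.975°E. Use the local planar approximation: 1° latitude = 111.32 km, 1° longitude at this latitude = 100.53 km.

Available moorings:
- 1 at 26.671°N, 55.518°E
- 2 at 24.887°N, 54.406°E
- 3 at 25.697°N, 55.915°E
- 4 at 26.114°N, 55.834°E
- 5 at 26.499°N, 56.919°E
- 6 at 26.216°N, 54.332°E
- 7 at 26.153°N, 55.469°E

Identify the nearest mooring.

Distances from 25.685°N, 55.975°E:
1: 118.989 km
2: 181.027 km
3: 6.178 km
4: 49.816 km
5: 131.214 km
6: 175.429 km
7: 72.813 km
Minimum: 3 at 6.178 km.

3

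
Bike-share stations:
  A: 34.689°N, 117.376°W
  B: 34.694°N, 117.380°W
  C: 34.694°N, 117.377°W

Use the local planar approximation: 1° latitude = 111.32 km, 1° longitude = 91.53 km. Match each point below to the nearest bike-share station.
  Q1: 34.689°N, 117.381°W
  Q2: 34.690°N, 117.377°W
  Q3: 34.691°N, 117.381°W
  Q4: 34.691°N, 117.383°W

Q1 at 34.689°N, 117.381°W:
  A: 0.458 km
  B: 0.564 km
  C: 0.666 km
  → nearest: A (0.458 km)
Q2 at 34.690°N, 117.377°W:
  A: 0.144 km
  B: 0.523 km
  C: 0.445 km
  → nearest: A (0.144 km)
Q3 at 34.691°N, 117.381°W:
  A: 0.509 km
  B: 0.346 km
  C: 0.496 km
  → nearest: B (0.346 km)
Q4 at 34.691°N, 117.383°W:
  A: 0.678 km
  B: 0.432 km
  C: 0.643 km
  → nearest: B (0.432 km)

Q1→A; Q2→A; Q3→B; Q4→B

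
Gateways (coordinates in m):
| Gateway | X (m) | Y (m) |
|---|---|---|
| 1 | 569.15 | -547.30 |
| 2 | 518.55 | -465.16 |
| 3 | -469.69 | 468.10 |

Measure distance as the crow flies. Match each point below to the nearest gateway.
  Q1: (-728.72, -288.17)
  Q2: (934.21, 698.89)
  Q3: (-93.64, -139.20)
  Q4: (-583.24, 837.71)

Q1 at (-728.72, -288.17):
  1: √((1297.87)² + (-259.13)²) = √(1684466.5369 + 67148.3569) = 1323.49 m
  2: √((1247.27)² + (-176.99)²) = √(1555682.4529 + 31325.4601) = 1259.77 m
  3: √((259.03)² + (756.27)²) = √(67096.5409 + 571944.3129) = 799.40 m
  → nearest: 3 (799.40 m)
Q2 at (934.21, 698.89):
  1: √((-365.06)² + (-1246.19)²) = √(133268.8036 + 1552989.5161) = 1298.56 m
  2: √((-415.66)² + (-1164.05)²) = √(172773.2356 + 1355012.4025) = 1236.04 m
  3: √((-1403.90)² + (-230.79)²) = √(1970935.2100 + 53264.0241) = 1422.74 m
  → nearest: 2 (1236.04 m)
Q3 at (-93.64, -139.20):
  1: √((662.79)² + (-408.10)²) = √(439290.5841 + 166545.6100) = 778.35 m
  2: √((612.19)² + (-325.96)²) = √(374776.5961 + 106249.9216) = 693.56 m
  3: √((-376.05)² + (607.30)²) = √(141413.6025 + 368813.2900) = 714.30 m
  → nearest: 2 (693.56 m)
Q4 at (-583.24, 837.71):
  1: √((1152.39)² + (-1385.01)²) = √(1328002.7121 + 1918252.7001) = 1801.74 m
  2: √((1101.79)² + (-1302.87)²) = √(1213941.2041 + 1697470.2369) = 1706.29 m
  3: √((113.55)² + (-369.61)²) = √(12893.6025 + 136611.5521) = 386.66 m
  → nearest: 3 (386.66 m)

Q1→3; Q2→2; Q3→2; Q4→3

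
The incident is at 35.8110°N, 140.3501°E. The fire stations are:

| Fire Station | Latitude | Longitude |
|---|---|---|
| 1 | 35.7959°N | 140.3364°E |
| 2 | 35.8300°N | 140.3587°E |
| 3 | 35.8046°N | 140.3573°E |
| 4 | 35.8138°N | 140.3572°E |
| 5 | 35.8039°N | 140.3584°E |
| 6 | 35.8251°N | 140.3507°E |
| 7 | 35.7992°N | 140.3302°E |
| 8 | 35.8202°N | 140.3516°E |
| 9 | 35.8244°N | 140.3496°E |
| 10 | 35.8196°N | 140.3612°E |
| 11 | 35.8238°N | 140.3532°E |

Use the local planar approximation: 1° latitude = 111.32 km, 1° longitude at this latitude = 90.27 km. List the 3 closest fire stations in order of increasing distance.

4, 3, 8

Distances from 35.8110°N, 140.3501°E:
1: √((-0.0151·111.32)² + (-0.0137·90.27)²) = √(2.825532 + 1.529424) = 2.0869 km
2: √((0.0190·111.32)² + (0.0086·90.27)²) = √(4.473563 + 0.602676) = 2.2531 km
3: √((-0.0064·111.32)² + (0.0072·90.27)²) = √(0.507582 + 0.422427) = 0.9644 km
4: √((0.0028·111.32)² + (0.0071·90.27)²) = √(0.097154 + 0.410775) = 0.7127 km
5: √((-0.0071·111.32)² + (0.0083·90.27)²) = √(0.624688 + 0.561362) = 1.0891 km
6: √((0.0141·111.32)² + (0.0006·90.27)²) = √(2.463682 + 0.002934) = 1.5705 km
7: √((-0.0118·111.32)² + (-0.0199·90.27)²) = √(1.725482 + 3.226956) = 2.2254 km
8: √((0.0092·111.32)² + (0.0015·90.27)²) = √(1.048871 + 0.018335) = 1.0331 km
9: √((0.0134·111.32)² + (-0.0005·90.27)²) = √(2.225133 + 0.002037) = 1.4924 km
10: √((0.0086·111.32)² + (0.0111·90.27)²) = √(0.916523 + 1.003998) = 1.3858 km
11: √((0.0128·111.32)² + (0.0031·90.27)²) = √(2.030329 + 0.078309) = 1.4521 km
Sorted: 4 (0.7127 km) < 3 (0.9644 km) < 8 (1.0331 km) < 5 (1.0891 km) < 10 (1.3858 km) < …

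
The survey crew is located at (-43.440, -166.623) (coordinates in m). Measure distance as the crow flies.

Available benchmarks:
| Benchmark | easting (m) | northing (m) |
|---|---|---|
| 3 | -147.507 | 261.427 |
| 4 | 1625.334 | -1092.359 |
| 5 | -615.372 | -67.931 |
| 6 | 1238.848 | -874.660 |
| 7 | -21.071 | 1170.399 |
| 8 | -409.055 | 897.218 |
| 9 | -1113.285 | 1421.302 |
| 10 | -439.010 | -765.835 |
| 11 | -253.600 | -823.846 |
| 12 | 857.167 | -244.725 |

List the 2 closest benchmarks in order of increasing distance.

Distances from (-43.440, -166.623):
3: √((-104.067)² + (428.050)²) = √(10829.94049 + 183226.80250) = 440.519 m
4: √((1668.774)² + (-925.736)²) = √(2784806.66308 + 856987.14170) = 1908.348 m
5: √((-571.932)² + (98.692)²) = √(327106.21262 + 9740.11086) = 580.385 m
6: √((1282.288)² + (-708.037)²) = √(1644262.51494 + 501316.39337) = 1464.779 m
7: √((22.369)² + (1337.022)²) = √(500.37216 + 1787627.82848) = 1337.209 m
8: √((-365.615)² + (1063.841)²) = √(133674.32823 + 1131757.67328) = 1124.914 m
9: √((-1069.845)² + (1587.925)²) = √(1144568.32402 + 2521505.80563) = 1914.699 m
10: √((-395.570)² + (-599.212)²) = √(156475.62490 + 359055.02094) = 718.005 m
11: √((-210.160)² + (-657.223)²) = √(44167.22560 + 431942.07173) = 690.007 m
12: √((900.607)² + (-78.102)²) = √(811092.96845 + 6099.92240) = 903.987 m
Sorted: 3 (440.519 m) < 5 (580.385 m) < 11 (690.007 m) < 10 (718.005 m) < …

3, 5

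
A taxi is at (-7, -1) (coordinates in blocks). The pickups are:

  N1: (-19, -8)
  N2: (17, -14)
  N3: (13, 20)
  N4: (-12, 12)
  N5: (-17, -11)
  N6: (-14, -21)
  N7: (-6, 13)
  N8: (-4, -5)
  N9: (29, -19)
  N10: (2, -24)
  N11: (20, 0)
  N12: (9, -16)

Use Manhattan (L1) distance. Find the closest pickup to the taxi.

Distances from (-7, -1):
N1: |-12| + |-7| = 12 + 7 = 19 blocks
N2: |24| + |-13| = 24 + 13 = 37 blocks
N3: |20| + |21| = 20 + 21 = 41 blocks
N4: |-5| + |13| = 5 + 13 = 18 blocks
N5: |-10| + |-10| = 10 + 10 = 20 blocks
N6: |-7| + |-20| = 7 + 20 = 27 blocks
N7: |1| + |14| = 1 + 14 = 15 blocks
N8: |3| + |-4| = 3 + 4 = 7 blocks
N9: |36| + |-18| = 36 + 18 = 54 blocks
N10: |9| + |-23| = 9 + 23 = 32 blocks
N11: |27| + |1| = 27 + 1 = 28 blocks
N12: |16| + |-15| = 16 + 15 = 31 blocks
Minimum: N8 at 7 blocks.

N8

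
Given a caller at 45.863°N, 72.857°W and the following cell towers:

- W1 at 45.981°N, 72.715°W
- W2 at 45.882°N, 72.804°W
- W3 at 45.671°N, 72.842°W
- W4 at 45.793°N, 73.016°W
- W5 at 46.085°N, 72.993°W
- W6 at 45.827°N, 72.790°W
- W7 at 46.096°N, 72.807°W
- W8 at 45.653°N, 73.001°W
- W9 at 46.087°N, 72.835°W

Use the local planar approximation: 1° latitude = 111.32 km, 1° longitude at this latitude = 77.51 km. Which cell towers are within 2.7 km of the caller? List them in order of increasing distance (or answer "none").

none

Distances from 45.863°N, 72.857°W:
W1: 17.137 km
W2: 4.621 km
W3: 21.405 km
W4: 14.581 km
W5: 26.867 km
W6: 6.560 km
W7: 26.225 km
W8: 25.905 km
W9: 24.994 km
Threshold 2.7 km: none within range.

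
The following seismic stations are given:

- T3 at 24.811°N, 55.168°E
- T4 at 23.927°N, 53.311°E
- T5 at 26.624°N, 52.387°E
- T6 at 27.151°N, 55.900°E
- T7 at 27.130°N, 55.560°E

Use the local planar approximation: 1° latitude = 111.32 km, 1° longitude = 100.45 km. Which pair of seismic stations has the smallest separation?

Pairwise distances:
T3–T4: √((-0.884·111.32)² + (-1.857·100.45)²) = √(9683.91403 + 34795.54872) = 210.902 km
T3–T5: √((1.813·111.32)² + (-2.781·100.45)²) = √(40732.58791 + 78037.23262) = 344.630 km
T3–T6: √((2.340·111.32)² + (0.732·100.45)²) = √(67854.41493 + 5406.57266) = 270.668 km
T3–T7: √((2.319·111.32)² + (0.392·100.45)²) = √(66641.98011 + 1550.50088) = 261.137 km
T4–T5: √((2.697·111.32)² + (-0.924·100.45)²) = √(90138.07692 + 8614.77273) = 314.250 km
T4–T6: √((3.224·111.32)² + (2.589·100.45)²) = √(128806.10912 + 67633.83023) = 443.215 km
T4–T7: √((3.203·111.32)² + (2.249·100.45)²) = √(127133.57884 + 51036.25434) = 422.102 km
T5–T6: √((0.527·111.32)² + (3.513·100.45)²) = √(3441.65732 + 124524.89430) = 357.724 km
T5–T7: √((0.506·111.32)² + (3.173·100.45)²) = √(3172.83457 + 101587.44237) = 323.667 km
T6–T7: √((-0.021·111.32)² + (-0.340·100.45)²) = √(5.46493 + 1166.42741) = 34.233 km
Closest pair: T6–T7 at 34.233 km.

T6 and T7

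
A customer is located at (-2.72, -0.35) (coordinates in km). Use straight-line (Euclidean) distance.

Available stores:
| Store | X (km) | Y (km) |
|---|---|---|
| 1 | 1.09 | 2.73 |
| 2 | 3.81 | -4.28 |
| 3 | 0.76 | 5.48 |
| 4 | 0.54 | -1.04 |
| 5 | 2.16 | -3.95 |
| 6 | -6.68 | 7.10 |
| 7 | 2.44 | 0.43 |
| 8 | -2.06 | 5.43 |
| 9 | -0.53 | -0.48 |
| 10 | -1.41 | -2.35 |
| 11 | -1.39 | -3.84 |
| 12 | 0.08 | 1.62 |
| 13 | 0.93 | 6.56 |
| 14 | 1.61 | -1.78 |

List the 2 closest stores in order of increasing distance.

Distances from (-2.72, -0.35):
1: √((3.81)² + (3.08)²) = √(14.5161 + 9.4864) = 4.90 km
2: √((6.53)² + (-3.93)²) = √(42.6409 + 15.4449) = 7.62 km
3: √((3.48)² + (5.83)²) = √(12.1104 + 33.9889) = 6.79 km
4: √((3.26)² + (-0.69)²) = √(10.6276 + 0.4761) = 3.33 km
5: √((4.88)² + (-3.60)²) = √(23.8144 + 12.9600) = 6.06 km
6: √((-3.96)² + (7.45)²) = √(15.6816 + 55.5025) = 8.44 km
7: √((5.16)² + (0.78)²) = √(26.6256 + 0.6084) = 5.22 km
8: √((0.66)² + (5.78)²) = √(0.4356 + 33.4084) = 5.82 km
9: √((2.19)² + (-0.13)²) = √(4.7961 + 0.0169) = 2.19 km
10: √((1.31)² + (-2.00)²) = √(1.7161 + 4.0000) = 2.39 km
11: √((1.33)² + (-3.49)²) = √(1.7689 + 12.1801) = 3.73 km
12: √((2.80)² + (1.97)²) = √(7.8400 + 3.8809) = 3.42 km
13: √((3.65)² + (6.91)²) = √(13.3225 + 47.7481) = 7.81 km
14: √((4.33)² + (-1.43)²) = √(18.7489 + 2.0449) = 4.56 km
Sorted: 9 (2.19 km) < 10 (2.39 km) < 4 (3.33 km) < 12 (3.42 km) < …

9, 10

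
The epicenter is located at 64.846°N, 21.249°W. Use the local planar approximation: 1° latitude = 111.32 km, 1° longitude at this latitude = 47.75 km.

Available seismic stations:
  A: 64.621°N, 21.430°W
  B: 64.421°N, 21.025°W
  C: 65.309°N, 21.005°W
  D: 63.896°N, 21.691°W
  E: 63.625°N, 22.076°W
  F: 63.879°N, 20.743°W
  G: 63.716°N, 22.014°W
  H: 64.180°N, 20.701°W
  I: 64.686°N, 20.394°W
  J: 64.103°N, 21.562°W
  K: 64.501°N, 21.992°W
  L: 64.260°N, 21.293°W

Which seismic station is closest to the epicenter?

Distances from 64.846°N, 21.249°W:
A: √((-0.225·111.32)² + (-0.181·47.75)²) = √(627.35221 + 74.69713) = 26.496 km
B: √((-0.425·111.32)² + (0.224·47.75)²) = √(2238.33072 + 114.40442) = 48.505 km
C: √((0.463·111.32)² + (0.244·47.75)²) = √(2656.49117 + 135.74580) = 52.842 km
D: √((-0.950·111.32)² + (-0.442·47.75)²) = √(11183.90852 + 445.44213) = 107.839 km
E: √((-1.221·111.32)² + (-0.827·47.75)²) = √(18474.71397 + 1559.40087) = 141.542 km
F: √((-0.967·111.32)² + (0.506·47.75)²) = √(11587.75604 + 583.77808) = 110.325 km
G: √((-1.130·111.32)² + (-0.765·47.75)²) = √(15823.52663 + 1334.34958) = 130.988 km
H: √((-0.666·111.32)² + (0.548·47.75)²) = √(5496.60911 + 684.71189) = 78.621 km
I: √((-0.160·111.32)² + (0.855·47.75)²) = √(317.23885 + 1666.78269) = 44.542 km
J: √((-0.743·111.32)² + (-0.313·47.75)²) = √(6841.06982 + 223.37544) = 84.050 km
K: √((-0.345·111.32)² + (-0.743·47.75)²) = √(1474.97475 + 1258.70622) = 52.285 km
L: √((-0.586·111.32)² + (-0.044·47.75)²) = √(4255.41213 + 4.41420) = 65.267 km
Minimum: A at 26.496 km.

A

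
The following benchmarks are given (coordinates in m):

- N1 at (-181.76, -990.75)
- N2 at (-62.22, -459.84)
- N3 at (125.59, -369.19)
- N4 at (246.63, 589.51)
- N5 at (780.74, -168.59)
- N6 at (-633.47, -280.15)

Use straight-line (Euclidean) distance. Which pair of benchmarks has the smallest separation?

N2 and N3

Pairwise distances:
N1–N2: 544.20 m
N1–N3: 693.40 m
N1–N4: 1637.30 m
N1–N5: 1265.84 m
N1–N6: 842.02 m
N2–N3: 208.54 m
N2–N4: 1093.86 m
N2–N5: 891.86 m
N2–N6: 598.84 m
N3–N4: 966.31 m
N3–N5: 685.17 m
N3–N6: 764.26 m
N4–N5: 927.36 m
N4–N6: 1237.29 m
N5–N6: 1418.60 m
Closest pair: N2–N3 at 208.54 m.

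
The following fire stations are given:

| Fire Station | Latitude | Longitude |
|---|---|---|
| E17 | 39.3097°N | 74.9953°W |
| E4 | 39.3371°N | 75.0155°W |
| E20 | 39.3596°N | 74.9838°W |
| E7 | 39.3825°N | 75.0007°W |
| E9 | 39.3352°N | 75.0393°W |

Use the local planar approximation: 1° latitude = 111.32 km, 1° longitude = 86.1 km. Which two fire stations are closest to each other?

E4 and E9

Pairwise distances:
E17–E4: 3.5112 km
E17–E20: 5.6424 km
E17–E7: 8.1174 km
E17–E9: 4.7339 km
E4–E20: 3.7045 km
E4–E7: 5.2121 km
E4–E9: 2.0601 km
E20–E7: 2.9353 km
E20–E9: 5.4966 km
E7–E9: 6.2266 km
Closest pair: E4–E9 at 2.0601 km.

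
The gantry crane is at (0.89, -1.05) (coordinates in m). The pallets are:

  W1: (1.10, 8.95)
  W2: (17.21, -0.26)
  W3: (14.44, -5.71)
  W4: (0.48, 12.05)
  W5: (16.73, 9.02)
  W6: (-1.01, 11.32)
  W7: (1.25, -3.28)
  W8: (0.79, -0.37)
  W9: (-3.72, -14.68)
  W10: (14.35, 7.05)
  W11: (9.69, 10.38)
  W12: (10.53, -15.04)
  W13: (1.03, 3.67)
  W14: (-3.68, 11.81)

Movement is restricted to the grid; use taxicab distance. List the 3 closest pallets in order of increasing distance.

Distances from (0.89, -1.05):
W1: 10.21 m
W2: 17.11 m
W3: 18.21 m
W4: 13.51 m
W5: 25.91 m
W6: 14.27 m
W7: 2.59 m
W8: 0.78 m
W9: 18.24 m
W10: 21.56 m
W11: 20.23 m
W12: 23.63 m
W13: 4.86 m
W14: 17.43 m
Sorted: W8 (0.78 m) < W7 (2.59 m) < W13 (4.86 m) < W1 (10.21 m) < W4 (13.51 m) < …

W8, W7, W13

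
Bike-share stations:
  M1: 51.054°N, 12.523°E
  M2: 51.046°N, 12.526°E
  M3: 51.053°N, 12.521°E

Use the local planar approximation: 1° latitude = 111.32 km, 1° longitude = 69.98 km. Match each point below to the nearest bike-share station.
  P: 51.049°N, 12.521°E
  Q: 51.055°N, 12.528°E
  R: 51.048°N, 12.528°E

P→M3; Q→M1; R→M2

P at 51.049°N, 12.521°E:
  M1: √((0.005·111.32)² + (0.002·69.98)²) = √(0.30980 + 0.01959) = 0.574 km
  M2: √((-0.003·111.32)² + (0.005·69.98)²) = √(0.11153 + 0.12243) = 0.484 km
  M3: √((0.004·111.32)² + (0.000·69.98)²) = √(0.19827 + 0.00000) = 0.445 km
  → nearest: M3 (0.445 km)
Q at 51.055°N, 12.528°E:
  M1: √((-0.001·111.32)² + (-0.005·69.98)²) = √(0.01239 + 0.12243) = 0.367 km
  M2: √((-0.009·111.32)² + (-0.002·69.98)²) = √(1.00376 + 0.01959) = 1.012 km
  M3: √((-0.002·111.32)² + (-0.007·69.98)²) = √(0.04957 + 0.23996) = 0.538 km
  → nearest: M1 (0.367 km)
R at 51.048°N, 12.528°E:
  M1: √((0.006·111.32)² + (-0.005·69.98)²) = √(0.44612 + 0.12243) = 0.754 km
  M2: √((-0.002·111.32)² + (-0.002·69.98)²) = √(0.04957 + 0.01959) = 0.263 km
  M3: √((0.005·111.32)² + (-0.007·69.98)²) = √(0.30980 + 0.23996) = 0.741 km
  → nearest: M2 (0.263 km)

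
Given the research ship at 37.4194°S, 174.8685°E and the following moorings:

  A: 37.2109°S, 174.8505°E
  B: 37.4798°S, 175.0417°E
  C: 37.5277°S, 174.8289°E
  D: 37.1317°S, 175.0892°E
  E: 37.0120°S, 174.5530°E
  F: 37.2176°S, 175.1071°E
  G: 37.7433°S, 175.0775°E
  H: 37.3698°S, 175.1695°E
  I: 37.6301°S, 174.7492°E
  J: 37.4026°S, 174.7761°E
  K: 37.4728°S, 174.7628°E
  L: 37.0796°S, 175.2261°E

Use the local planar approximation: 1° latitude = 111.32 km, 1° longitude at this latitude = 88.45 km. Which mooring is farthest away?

Distances from 37.4194°S, 174.8685°E:
A: √((0.2085·111.32)² + (-0.0180·88.45)²) = √(538.714312 + 2.534782) = 23.2648 km
B: √((-0.0604·111.32)² + (0.1732·88.45)²) = √(45.208518 + 234.688306) = 16.7301 km
C: √((-0.1083·111.32)² + (-0.0396·88.45)²) = √(145.346075 + 12.268347) = 12.5545 km
D: √((0.2877·111.32)² + (0.2207·88.45)²) = √(1025.713612 + 381.066122) = 37.5071 km
E: √((0.4074·111.32)² + (-0.3155·88.45)²) = √(2056.782861 + 778.743441) = 53.2497 km
F: √((0.2018·111.32)² + (0.2386·88.45)²) = √(504.648189 + 445.385991) = 30.8226 km
G: √((-0.3239·111.32)² + (0.2090·88.45)²) = √(1300.074654 + 341.734045) = 40.5192 km
H: √((0.0496·111.32)² + (0.3010·88.45)²) = √(30.486653 + 708.808090) = 27.1900 km
I: √((-0.2107·111.32)² + (-0.1193·88.45)²) = √(550.142842 + 111.346498) = 25.7194 km
J: √((0.0168·111.32)² + (-0.0924·88.45)²) = √(3.497558 + 66.794333) = 8.3840 km
K: √((-0.0534·111.32)² + (-0.1057·88.45)²) = √(35.336938 + 87.406886) = 11.0790 km
L: √((0.3398·111.32)² + (0.3576·88.45)²) = √(1430.846826 + 1000.439187) = 49.3081 km
Maximum: E at 53.2497 km.

E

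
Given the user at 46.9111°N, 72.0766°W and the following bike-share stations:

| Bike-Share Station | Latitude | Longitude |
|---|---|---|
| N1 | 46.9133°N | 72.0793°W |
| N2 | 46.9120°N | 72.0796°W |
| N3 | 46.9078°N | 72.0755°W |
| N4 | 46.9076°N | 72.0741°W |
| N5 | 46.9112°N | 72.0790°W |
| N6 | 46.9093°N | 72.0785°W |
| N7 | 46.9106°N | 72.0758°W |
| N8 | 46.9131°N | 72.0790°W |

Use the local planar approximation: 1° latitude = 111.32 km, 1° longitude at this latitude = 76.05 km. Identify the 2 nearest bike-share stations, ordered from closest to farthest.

N7, N5

Distances from 46.9111°N, 72.0766°W:
N1: 0.3196 km
N2: 0.2492 km
N3: 0.3768 km
N4: 0.4335 km
N5: 0.1829 km
N6: 0.2470 km
N7: 0.0825 km
N8: 0.2879 km
Sorted: N7 (0.0825 km) < N5 (0.1829 km) < N6 (0.2470 km) < N2 (0.2492 km) < …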